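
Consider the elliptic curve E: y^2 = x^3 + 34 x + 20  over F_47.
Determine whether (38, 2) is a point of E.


Check whether y^2 = x^3 + 34 x + 20 (mod 47) for (x, y) = (38, 2).
LHS: y^2 = 2^2 mod 47 = 4
RHS: x^3 + 34 x + 20 = 38^3 + 34*38 + 20 mod 47 = 19
LHS != RHS

No, not on the curve


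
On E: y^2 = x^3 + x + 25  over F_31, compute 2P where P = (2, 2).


Doubling: s = (3 x1^2 + a) / (2 y1)
s = (3*2^2 + 1) / (2*2) mod 31 = 11
x3 = s^2 - 2 x1 mod 31 = 11^2 - 2*2 = 24
y3 = s (x1 - x3) - y1 mod 31 = 11 * (2 - 24) - 2 = 4

2P = (24, 4)


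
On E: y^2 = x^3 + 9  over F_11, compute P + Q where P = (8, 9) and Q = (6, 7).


P != Q, so use the chord formula.
s = (y2 - y1) / (x2 - x1) = (9) / (9) mod 11 = 1
x3 = s^2 - x1 - x2 mod 11 = 1^2 - 8 - 6 = 9
y3 = s (x1 - x3) - y1 mod 11 = 1 * (8 - 9) - 9 = 1

P + Q = (9, 1)


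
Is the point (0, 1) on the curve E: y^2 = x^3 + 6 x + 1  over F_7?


Check whether y^2 = x^3 + 6 x + 1 (mod 7) for (x, y) = (0, 1).
LHS: y^2 = 1^2 mod 7 = 1
RHS: x^3 + 6 x + 1 = 0^3 + 6*0 + 1 mod 7 = 1
LHS = RHS

Yes, on the curve


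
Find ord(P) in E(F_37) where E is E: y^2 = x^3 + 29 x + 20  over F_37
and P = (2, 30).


Compute successive multiples of P until we hit O:
  1P = (2, 30)
  2P = (21, 23)
  3P = (25, 33)
  4P = (31, 0)
  5P = (25, 4)
  6P = (21, 14)
  7P = (2, 7)
  8P = O

ord(P) = 8


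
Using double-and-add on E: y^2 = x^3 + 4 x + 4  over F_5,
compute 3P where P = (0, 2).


k = 3 = 11_2 (binary, LSB first: 11)
Double-and-add from P = (0, 2):
  bit 0 = 1: acc = O + (0, 2) = (0, 2)
  bit 1 = 1: acc = (0, 2) + (1, 2) = (4, 3)

3P = (4, 3)


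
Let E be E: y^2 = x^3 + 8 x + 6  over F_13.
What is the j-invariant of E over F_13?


Delta = -16(4 a^3 + 27 b^2) mod 13 = 1
-1728 * (4 a)^3 = -1728 * (4*8)^3 mod 13 = 8
j = 8 * 1^(-1) mod 13 = 8

j = 8 (mod 13)


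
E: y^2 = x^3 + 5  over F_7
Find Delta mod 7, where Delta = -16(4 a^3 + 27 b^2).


4 a^3 + 27 b^2 = 4*0^3 + 27*5^2 = 0 + 675 = 675
Delta = -16 * (675) = -10800
Delta mod 7 = 1

Delta = 1 (mod 7)


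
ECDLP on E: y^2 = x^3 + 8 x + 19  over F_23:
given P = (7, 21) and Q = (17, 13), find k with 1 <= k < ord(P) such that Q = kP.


Enumerate multiples of P until we hit Q = (17, 13):
  1P = (7, 21)
  2P = (17, 10)
  3P = (17, 13)
Match found at i = 3.

k = 3


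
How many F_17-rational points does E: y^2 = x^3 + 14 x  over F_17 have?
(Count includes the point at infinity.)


For each x in F_17, count y with y^2 = x^3 + 14 x + 0 mod 17:
  x = 0: RHS = 0, y in [0]  -> 1 point(s)
  x = 1: RHS = 15, y in [7, 10]  -> 2 point(s)
  x = 2: RHS = 2, y in [6, 11]  -> 2 point(s)
  x = 3: RHS = 1, y in [1, 16]  -> 2 point(s)
  x = 4: RHS = 1, y in [1, 16]  -> 2 point(s)
  x = 5: RHS = 8, y in [5, 12]  -> 2 point(s)
  x = 7: RHS = 16, y in [4, 13]  -> 2 point(s)
  x = 10: RHS = 1, y in [1, 16]  -> 2 point(s)
  x = 12: RHS = 9, y in [3, 14]  -> 2 point(s)
  x = 13: RHS = 16, y in [4, 13]  -> 2 point(s)
  x = 14: RHS = 16, y in [4, 13]  -> 2 point(s)
  x = 15: RHS = 15, y in [7, 10]  -> 2 point(s)
  x = 16: RHS = 2, y in [6, 11]  -> 2 point(s)
Affine points: 25. Add the point at infinity: total = 26.

#E(F_17) = 26


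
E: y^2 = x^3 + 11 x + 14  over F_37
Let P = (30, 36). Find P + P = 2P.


Doubling: s = (3 x1^2 + a) / (2 y1)
s = (3*30^2 + 11) / (2*36) mod 37 = 32
x3 = s^2 - 2 x1 mod 37 = 32^2 - 2*30 = 2
y3 = s (x1 - x3) - y1 mod 37 = 32 * (30 - 2) - 36 = 9

2P = (2, 9)


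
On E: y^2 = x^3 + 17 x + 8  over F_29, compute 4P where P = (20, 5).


k = 4 = 100_2 (binary, LSB first: 001)
Double-and-add from P = (20, 5):
  bit 0 = 0: acc unchanged = O
  bit 1 = 0: acc unchanged = O
  bit 2 = 1: acc = O + (4, 13) = (4, 13)

4P = (4, 13)


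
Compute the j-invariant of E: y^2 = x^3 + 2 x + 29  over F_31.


Delta = -16(4 a^3 + 27 b^2) mod 31 = 23
-1728 * (4 a)^3 = -1728 * (4*2)^3 mod 31 = 4
j = 4 * 23^(-1) mod 31 = 15

j = 15 (mod 31)


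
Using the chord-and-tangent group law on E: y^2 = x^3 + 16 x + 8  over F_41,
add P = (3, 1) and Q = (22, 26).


P != Q, so use the chord formula.
s = (y2 - y1) / (x2 - x1) = (25) / (19) mod 41 = 38
x3 = s^2 - x1 - x2 mod 41 = 38^2 - 3 - 22 = 25
y3 = s (x1 - x3) - y1 mod 41 = 38 * (3 - 25) - 1 = 24

P + Q = (25, 24)


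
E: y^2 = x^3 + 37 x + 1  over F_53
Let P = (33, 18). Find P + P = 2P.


Doubling: s = (3 x1^2 + a) / (2 y1)
s = (3*33^2 + 37) / (2*18) mod 53 = 27
x3 = s^2 - 2 x1 mod 53 = 27^2 - 2*33 = 27
y3 = s (x1 - x3) - y1 mod 53 = 27 * (33 - 27) - 18 = 38

2P = (27, 38)


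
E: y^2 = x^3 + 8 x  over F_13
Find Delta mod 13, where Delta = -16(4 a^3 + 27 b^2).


4 a^3 + 27 b^2 = 4*8^3 + 27*0^2 = 2048 + 0 = 2048
Delta = -16 * (2048) = -32768
Delta mod 13 = 5

Delta = 5 (mod 13)


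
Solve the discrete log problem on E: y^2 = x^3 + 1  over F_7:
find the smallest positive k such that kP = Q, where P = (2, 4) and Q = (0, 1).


Enumerate multiples of P until we hit Q = (0, 1):
  1P = (2, 4)
  2P = (0, 6)
  3P = (6, 0)
  4P = (0, 1)
Match found at i = 4.

k = 4


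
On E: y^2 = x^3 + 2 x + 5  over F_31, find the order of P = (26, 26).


Compute successive multiples of P until we hit O:
  1P = (26, 26)
  2P = (20, 27)
  3P = (10, 23)
  4P = (0, 6)
  5P = (21, 16)
  6P = (19, 19)
  7P = (18, 13)
  8P = (25, 26)
  ... (continuing to 42P)
  42P = O

ord(P) = 42


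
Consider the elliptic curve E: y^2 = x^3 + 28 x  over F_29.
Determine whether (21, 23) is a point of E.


Check whether y^2 = x^3 + 28 x + 0 (mod 29) for (x, y) = (21, 23).
LHS: y^2 = 23^2 mod 29 = 7
RHS: x^3 + 28 x + 0 = 21^3 + 28*21 + 0 mod 29 = 18
LHS != RHS

No, not on the curve


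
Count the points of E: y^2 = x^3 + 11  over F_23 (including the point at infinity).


For each x in F_23, count y with y^2 = x^3 + 0 x + 11 mod 23:
  x = 1: RHS = 12, y in [9, 14]  -> 2 point(s)
  x = 4: RHS = 6, y in [11, 12]  -> 2 point(s)
  x = 7: RHS = 9, y in [3, 20]  -> 2 point(s)
  x = 9: RHS = 4, y in [2, 21]  -> 2 point(s)
  x = 11: RHS = 8, y in [10, 13]  -> 2 point(s)
  x = 13: RHS = 0, y in [0]  -> 1 point(s)
  x = 14: RHS = 18, y in [8, 15]  -> 2 point(s)
  x = 16: RHS = 13, y in [6, 17]  -> 2 point(s)
  x = 17: RHS = 2, y in [5, 18]  -> 2 point(s)
  x = 18: RHS = 1, y in [1, 22]  -> 2 point(s)
  x = 19: RHS = 16, y in [4, 19]  -> 2 point(s)
  x = 21: RHS = 3, y in [7, 16]  -> 2 point(s)
Affine points: 23. Add the point at infinity: total = 24.

#E(F_23) = 24


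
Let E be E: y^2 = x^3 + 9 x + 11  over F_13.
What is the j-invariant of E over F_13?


Delta = -16(4 a^3 + 27 b^2) mod 13 = 2
-1728 * (4 a)^3 = -1728 * (4*9)^3 mod 13 = 12
j = 12 * 2^(-1) mod 13 = 6

j = 6 (mod 13)


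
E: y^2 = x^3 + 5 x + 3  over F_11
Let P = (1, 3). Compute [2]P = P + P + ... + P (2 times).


k = 2 = 10_2 (binary, LSB first: 01)
Double-and-add from P = (1, 3):
  bit 0 = 0: acc unchanged = O
  bit 1 = 1: acc = O + (1, 8) = (1, 8)

2P = (1, 8)


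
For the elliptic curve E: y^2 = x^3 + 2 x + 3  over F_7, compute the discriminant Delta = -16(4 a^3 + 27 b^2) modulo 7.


4 a^3 + 27 b^2 = 4*2^3 + 27*3^2 = 32 + 243 = 275
Delta = -16 * (275) = -4400
Delta mod 7 = 3

Delta = 3 (mod 7)


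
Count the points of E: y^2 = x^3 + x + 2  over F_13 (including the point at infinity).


For each x in F_13, count y with y^2 = x^3 + 1 x + 2 mod 13:
  x = 1: RHS = 4, y in [2, 11]  -> 2 point(s)
  x = 2: RHS = 12, y in [5, 8]  -> 2 point(s)
  x = 6: RHS = 3, y in [4, 9]  -> 2 point(s)
  x = 7: RHS = 1, y in [1, 12]  -> 2 point(s)
  x = 9: RHS = 12, y in [5, 8]  -> 2 point(s)
  x = 12: RHS = 0, y in [0]  -> 1 point(s)
Affine points: 11. Add the point at infinity: total = 12.

#E(F_13) = 12


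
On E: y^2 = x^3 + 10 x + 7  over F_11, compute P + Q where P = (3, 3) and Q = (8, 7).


P != Q, so use the chord formula.
s = (y2 - y1) / (x2 - x1) = (4) / (5) mod 11 = 3
x3 = s^2 - x1 - x2 mod 11 = 3^2 - 3 - 8 = 9
y3 = s (x1 - x3) - y1 mod 11 = 3 * (3 - 9) - 3 = 1

P + Q = (9, 1)


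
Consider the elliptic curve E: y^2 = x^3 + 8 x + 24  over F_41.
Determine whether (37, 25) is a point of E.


Check whether y^2 = x^3 + 8 x + 24 (mod 41) for (x, y) = (37, 25).
LHS: y^2 = 25^2 mod 41 = 10
RHS: x^3 + 8 x + 24 = 37^3 + 8*37 + 24 mod 41 = 10
LHS = RHS

Yes, on the curve


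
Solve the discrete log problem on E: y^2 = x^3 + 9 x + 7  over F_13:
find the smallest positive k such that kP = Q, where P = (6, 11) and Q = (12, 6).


Enumerate multiples of P until we hit Q = (12, 6):
  1P = (6, 11)
  2P = (1, 2)
  3P = (3, 10)
  4P = (7, 6)
  5P = (12, 6)
Match found at i = 5.

k = 5


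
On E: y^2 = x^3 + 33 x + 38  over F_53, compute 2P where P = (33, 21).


Doubling: s = (3 x1^2 + a) / (2 y1)
s = (3*33^2 + 33) / (2*21) mod 53 = 18
x3 = s^2 - 2 x1 mod 53 = 18^2 - 2*33 = 46
y3 = s (x1 - x3) - y1 mod 53 = 18 * (33 - 46) - 21 = 10

2P = (46, 10)


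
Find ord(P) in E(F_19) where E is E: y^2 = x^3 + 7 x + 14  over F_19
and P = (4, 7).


Compute successive multiples of P until we hit O:
  1P = (4, 7)
  2P = (18, 14)
  3P = (2, 13)
  4P = (3, 9)
  5P = (16, 17)
  6P = (15, 6)
  7P = (11, 4)
  8P = (10, 1)
  ... (continuing to 25P)
  25P = O

ord(P) = 25


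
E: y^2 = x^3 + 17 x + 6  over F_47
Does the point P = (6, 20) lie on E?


Check whether y^2 = x^3 + 17 x + 6 (mod 47) for (x, y) = (6, 20).
LHS: y^2 = 20^2 mod 47 = 24
RHS: x^3 + 17 x + 6 = 6^3 + 17*6 + 6 mod 47 = 42
LHS != RHS

No, not on the curve


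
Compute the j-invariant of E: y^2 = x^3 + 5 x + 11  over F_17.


Delta = -16(4 a^3 + 27 b^2) mod 17 = 10
-1728 * (4 a)^3 = -1728 * (4*5)^3 mod 17 = 9
j = 9 * 10^(-1) mod 17 = 6

j = 6 (mod 17)


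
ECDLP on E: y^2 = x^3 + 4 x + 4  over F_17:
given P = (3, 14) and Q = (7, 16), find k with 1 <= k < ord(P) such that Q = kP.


Enumerate multiples of P until we hit Q = (7, 16):
  1P = (3, 14)
  2P = (7, 1)
  3P = (8, 15)
  4P = (4, 13)
  5P = (11, 11)
  6P = (5, 8)
  7P = (1, 14)
  8P = (13, 3)
  9P = (0, 15)
  10P = (16, 13)
  11P = (14, 13)
  12P = (9, 2)
  13P = (9, 15)
  14P = (14, 4)
  15P = (16, 4)
  16P = (0, 2)
  17P = (13, 14)
  18P = (1, 3)
  19P = (5, 9)
  20P = (11, 6)
  21P = (4, 4)
  22P = (8, 2)
  23P = (7, 16)
Match found at i = 23.

k = 23


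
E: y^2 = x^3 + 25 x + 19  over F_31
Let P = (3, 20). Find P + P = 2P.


Doubling: s = (3 x1^2 + a) / (2 y1)
s = (3*3^2 + 25) / (2*20) mod 31 = 23
x3 = s^2 - 2 x1 mod 31 = 23^2 - 2*3 = 27
y3 = s (x1 - x3) - y1 mod 31 = 23 * (3 - 27) - 20 = 17

2P = (27, 17)


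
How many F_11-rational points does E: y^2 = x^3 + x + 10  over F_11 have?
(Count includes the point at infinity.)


For each x in F_11, count y with y^2 = x^3 + 1 x + 10 mod 11:
  x = 1: RHS = 1, y in [1, 10]  -> 2 point(s)
  x = 2: RHS = 9, y in [3, 8]  -> 2 point(s)
  x = 4: RHS = 1, y in [1, 10]  -> 2 point(s)
  x = 6: RHS = 1, y in [1, 10]  -> 2 point(s)
  x = 9: RHS = 0, y in [0]  -> 1 point(s)
Affine points: 9. Add the point at infinity: total = 10.

#E(F_11) = 10


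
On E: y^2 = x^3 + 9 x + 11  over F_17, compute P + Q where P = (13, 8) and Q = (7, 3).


P != Q, so use the chord formula.
s = (y2 - y1) / (x2 - x1) = (12) / (11) mod 17 = 15
x3 = s^2 - x1 - x2 mod 17 = 15^2 - 13 - 7 = 1
y3 = s (x1 - x3) - y1 mod 17 = 15 * (13 - 1) - 8 = 2

P + Q = (1, 2)


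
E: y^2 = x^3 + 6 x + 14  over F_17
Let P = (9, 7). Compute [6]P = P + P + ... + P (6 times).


k = 6 = 110_2 (binary, LSB first: 011)
Double-and-add from P = (9, 7):
  bit 0 = 0: acc unchanged = O
  bit 1 = 1: acc = O + (3, 5) = (3, 5)
  bit 2 = 1: acc = (3, 5) + (2, 0) = (3, 12)

6P = (3, 12)


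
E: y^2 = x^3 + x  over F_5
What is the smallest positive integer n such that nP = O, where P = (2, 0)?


Compute successive multiples of P until we hit O:
  1P = (2, 0)
  2P = O

ord(P) = 2


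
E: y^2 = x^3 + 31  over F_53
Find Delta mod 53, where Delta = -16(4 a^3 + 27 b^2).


4 a^3 + 27 b^2 = 4*0^3 + 27*31^2 = 0 + 25947 = 25947
Delta = -16 * (25947) = -415152
Delta mod 53 = 50

Delta = 50 (mod 53)


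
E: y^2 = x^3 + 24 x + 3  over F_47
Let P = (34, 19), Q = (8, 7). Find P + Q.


P != Q, so use the chord formula.
s = (y2 - y1) / (x2 - x1) = (35) / (21) mod 47 = 33
x3 = s^2 - x1 - x2 mod 47 = 33^2 - 34 - 8 = 13
y3 = s (x1 - x3) - y1 mod 47 = 33 * (34 - 13) - 19 = 16

P + Q = (13, 16)


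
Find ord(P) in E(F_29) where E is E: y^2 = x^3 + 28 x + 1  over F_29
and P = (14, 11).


Compute successive multiples of P until we hit O:
  1P = (14, 11)
  2P = (2, 6)
  3P = (17, 24)
  4P = (20, 21)
  5P = (1, 1)
  6P = (23, 20)
  7P = (22, 10)
  8P = (27, 16)
  ... (continuing to 37P)
  37P = O

ord(P) = 37


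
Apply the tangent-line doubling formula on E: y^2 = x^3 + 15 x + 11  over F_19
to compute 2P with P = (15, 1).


Doubling: s = (3 x1^2 + a) / (2 y1)
s = (3*15^2 + 15) / (2*1) mod 19 = 3
x3 = s^2 - 2 x1 mod 19 = 3^2 - 2*15 = 17
y3 = s (x1 - x3) - y1 mod 19 = 3 * (15 - 17) - 1 = 12

2P = (17, 12)


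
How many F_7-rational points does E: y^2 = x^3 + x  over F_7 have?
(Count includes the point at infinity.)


For each x in F_7, count y with y^2 = x^3 + 1 x + 0 mod 7:
  x = 0: RHS = 0, y in [0]  -> 1 point(s)
  x = 1: RHS = 2, y in [3, 4]  -> 2 point(s)
  x = 3: RHS = 2, y in [3, 4]  -> 2 point(s)
  x = 5: RHS = 4, y in [2, 5]  -> 2 point(s)
Affine points: 7. Add the point at infinity: total = 8.

#E(F_7) = 8


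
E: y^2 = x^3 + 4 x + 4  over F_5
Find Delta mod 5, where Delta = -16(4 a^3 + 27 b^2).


4 a^3 + 27 b^2 = 4*4^3 + 27*4^2 = 256 + 432 = 688
Delta = -16 * (688) = -11008
Delta mod 5 = 2

Delta = 2 (mod 5)


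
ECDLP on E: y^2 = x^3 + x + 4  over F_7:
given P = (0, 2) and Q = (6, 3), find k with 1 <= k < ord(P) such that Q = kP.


Enumerate multiples of P until we hit Q = (6, 3):
  1P = (0, 2)
  2P = (4, 4)
  3P = (5, 6)
  4P = (6, 3)
Match found at i = 4.

k = 4


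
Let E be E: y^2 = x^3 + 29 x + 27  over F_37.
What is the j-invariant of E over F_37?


Delta = -16(4 a^3 + 27 b^2) mod 37 = 2
-1728 * (4 a)^3 = -1728 * (4*29)^3 mod 37 = 6
j = 6 * 2^(-1) mod 37 = 3

j = 3 (mod 37)


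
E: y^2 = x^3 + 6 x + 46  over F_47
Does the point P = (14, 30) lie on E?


Check whether y^2 = x^3 + 6 x + 46 (mod 47) for (x, y) = (14, 30).
LHS: y^2 = 30^2 mod 47 = 7
RHS: x^3 + 6 x + 46 = 14^3 + 6*14 + 46 mod 47 = 7
LHS = RHS

Yes, on the curve


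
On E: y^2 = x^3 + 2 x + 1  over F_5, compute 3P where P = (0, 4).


k = 3 = 11_2 (binary, LSB first: 11)
Double-and-add from P = (0, 4):
  bit 0 = 1: acc = O + (0, 4) = (0, 4)
  bit 1 = 1: acc = (0, 4) + (1, 2) = (3, 2)

3P = (3, 2)


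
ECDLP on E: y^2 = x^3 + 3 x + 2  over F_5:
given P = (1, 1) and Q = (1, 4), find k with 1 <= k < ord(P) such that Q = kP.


Enumerate multiples of P until we hit Q = (1, 4):
  1P = (1, 1)
  2P = (2, 1)
  3P = (2, 4)
  4P = (1, 4)
Match found at i = 4.

k = 4


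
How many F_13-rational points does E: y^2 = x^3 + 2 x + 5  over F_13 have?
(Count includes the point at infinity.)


For each x in F_13, count y with y^2 = x^3 + 2 x + 5 mod 13:
  x = 2: RHS = 4, y in [2, 11]  -> 2 point(s)
  x = 3: RHS = 12, y in [5, 8]  -> 2 point(s)
  x = 4: RHS = 12, y in [5, 8]  -> 2 point(s)
  x = 5: RHS = 10, y in [6, 7]  -> 2 point(s)
  x = 6: RHS = 12, y in [5, 8]  -> 2 point(s)
  x = 8: RHS = 0, y in [0]  -> 1 point(s)
Affine points: 11. Add the point at infinity: total = 12.

#E(F_13) = 12


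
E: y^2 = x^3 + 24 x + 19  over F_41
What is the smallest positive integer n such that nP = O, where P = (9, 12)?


Compute successive multiples of P until we hit O:
  1P = (9, 12)
  2P = (18, 16)
  3P = (39, 2)
  4P = (25, 7)
  5P = (30, 33)
  6P = (3, 35)
  7P = (38, 24)
  8P = (36, 15)
  ... (continuing to 17P)
  17P = O

ord(P) = 17


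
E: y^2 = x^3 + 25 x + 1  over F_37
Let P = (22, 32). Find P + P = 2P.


Doubling: s = (3 x1^2 + a) / (2 y1)
s = (3*22^2 + 25) / (2*32) mod 37 = 4
x3 = s^2 - 2 x1 mod 37 = 4^2 - 2*22 = 9
y3 = s (x1 - x3) - y1 mod 37 = 4 * (22 - 9) - 32 = 20

2P = (9, 20)


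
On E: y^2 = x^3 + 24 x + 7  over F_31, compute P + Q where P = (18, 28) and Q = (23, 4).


P != Q, so use the chord formula.
s = (y2 - y1) / (x2 - x1) = (7) / (5) mod 31 = 20
x3 = s^2 - x1 - x2 mod 31 = 20^2 - 18 - 23 = 18
y3 = s (x1 - x3) - y1 mod 31 = 20 * (18 - 18) - 28 = 3

P + Q = (18, 3)


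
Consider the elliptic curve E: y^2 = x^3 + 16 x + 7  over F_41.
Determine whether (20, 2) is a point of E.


Check whether y^2 = x^3 + 16 x + 7 (mod 41) for (x, y) = (20, 2).
LHS: y^2 = 2^2 mod 41 = 4
RHS: x^3 + 16 x + 7 = 20^3 + 16*20 + 7 mod 41 = 4
LHS = RHS

Yes, on the curve


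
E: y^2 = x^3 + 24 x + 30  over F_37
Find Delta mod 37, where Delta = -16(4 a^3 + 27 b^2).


4 a^3 + 27 b^2 = 4*24^3 + 27*30^2 = 55296 + 24300 = 79596
Delta = -16 * (79596) = -1273536
Delta mod 37 = 4

Delta = 4 (mod 37)


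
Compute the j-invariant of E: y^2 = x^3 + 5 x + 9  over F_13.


Delta = -16(4 a^3 + 27 b^2) mod 13 = 12
-1728 * (4 a)^3 = -1728 * (4*5)^3 mod 13 = 5
j = 5 * 12^(-1) mod 13 = 8

j = 8 (mod 13)


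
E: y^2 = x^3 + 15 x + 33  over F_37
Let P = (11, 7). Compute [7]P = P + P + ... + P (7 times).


k = 7 = 111_2 (binary, LSB first: 111)
Double-and-add from P = (11, 7):
  bit 0 = 1: acc = O + (11, 7) = (11, 7)
  bit 1 = 1: acc = (11, 7) + (4, 34) = (18, 20)
  bit 2 = 1: acc = (18, 20) + (19, 31) = (10, 31)

7P = (10, 31)


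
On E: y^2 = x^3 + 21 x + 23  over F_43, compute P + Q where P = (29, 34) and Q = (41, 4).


P != Q, so use the chord formula.
s = (y2 - y1) / (x2 - x1) = (13) / (12) mod 43 = 19
x3 = s^2 - x1 - x2 mod 43 = 19^2 - 29 - 41 = 33
y3 = s (x1 - x3) - y1 mod 43 = 19 * (29 - 33) - 34 = 19

P + Q = (33, 19)


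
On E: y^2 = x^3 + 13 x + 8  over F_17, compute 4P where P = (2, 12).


k = 4 = 100_2 (binary, LSB first: 001)
Double-and-add from P = (2, 12):
  bit 0 = 0: acc unchanged = O
  bit 1 = 0: acc unchanged = O
  bit 2 = 1: acc = O + (6, 8) = (6, 8)

4P = (6, 8)


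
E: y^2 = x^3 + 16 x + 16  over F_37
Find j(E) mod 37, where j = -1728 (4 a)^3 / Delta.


Delta = -16(4 a^3 + 27 b^2) mod 37 = 2
-1728 * (4 a)^3 = -1728 * (4*16)^3 mod 37 = 26
j = 26 * 2^(-1) mod 37 = 13

j = 13 (mod 37)


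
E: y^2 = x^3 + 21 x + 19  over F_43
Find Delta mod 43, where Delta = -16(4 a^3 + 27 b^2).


4 a^3 + 27 b^2 = 4*21^3 + 27*19^2 = 37044 + 9747 = 46791
Delta = -16 * (46791) = -748656
Delta mod 43 = 17

Delta = 17 (mod 43)


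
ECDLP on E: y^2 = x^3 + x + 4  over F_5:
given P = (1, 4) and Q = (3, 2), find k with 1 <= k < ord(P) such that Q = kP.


Enumerate multiples of P until we hit Q = (3, 2):
  1P = (1, 4)
  2P = (2, 3)
  3P = (3, 3)
  4P = (0, 3)
  5P = (0, 2)
  6P = (3, 2)
Match found at i = 6.

k = 6


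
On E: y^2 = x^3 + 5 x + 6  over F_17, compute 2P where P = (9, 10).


Doubling: s = (3 x1^2 + a) / (2 y1)
s = (3*9^2 + 5) / (2*10) mod 17 = 9
x3 = s^2 - 2 x1 mod 17 = 9^2 - 2*9 = 12
y3 = s (x1 - x3) - y1 mod 17 = 9 * (9 - 12) - 10 = 14

2P = (12, 14)


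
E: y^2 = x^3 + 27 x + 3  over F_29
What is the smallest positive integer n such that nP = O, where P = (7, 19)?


Compute successive multiples of P until we hit O:
  1P = (7, 19)
  2P = (15, 10)
  3P = (6, 27)
  4P = (22, 14)
  5P = (13, 12)
  6P = (16, 6)
  7P = (2, 6)
  8P = (14, 15)
  ... (continuing to 40P)
  40P = O

ord(P) = 40


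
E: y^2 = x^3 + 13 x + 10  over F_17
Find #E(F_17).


For each x in F_17, count y with y^2 = x^3 + 13 x + 10 mod 17:
  x = 3: RHS = 8, y in [5, 12]  -> 2 point(s)
  x = 5: RHS = 13, y in [8, 9]  -> 2 point(s)
  x = 6: RHS = 15, y in [7, 10]  -> 2 point(s)
  x = 7: RHS = 2, y in [6, 11]  -> 2 point(s)
  x = 10: RHS = 1, y in [1, 16]  -> 2 point(s)
  x = 13: RHS = 13, y in [8, 9]  -> 2 point(s)
  x = 16: RHS = 13, y in [8, 9]  -> 2 point(s)
Affine points: 14. Add the point at infinity: total = 15.

#E(F_17) = 15


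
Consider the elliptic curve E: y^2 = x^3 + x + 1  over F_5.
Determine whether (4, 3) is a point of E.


Check whether y^2 = x^3 + 1 x + 1 (mod 5) for (x, y) = (4, 3).
LHS: y^2 = 3^2 mod 5 = 4
RHS: x^3 + 1 x + 1 = 4^3 + 1*4 + 1 mod 5 = 4
LHS = RHS

Yes, on the curve


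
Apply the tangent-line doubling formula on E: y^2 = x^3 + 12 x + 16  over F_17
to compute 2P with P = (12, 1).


Doubling: s = (3 x1^2 + a) / (2 y1)
s = (3*12^2 + 12) / (2*1) mod 17 = 1
x3 = s^2 - 2 x1 mod 17 = 1^2 - 2*12 = 11
y3 = s (x1 - x3) - y1 mod 17 = 1 * (12 - 11) - 1 = 0

2P = (11, 0)


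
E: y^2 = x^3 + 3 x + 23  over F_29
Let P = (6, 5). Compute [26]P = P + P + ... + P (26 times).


k = 26 = 11010_2 (binary, LSB first: 01011)
Double-and-add from P = (6, 5):
  bit 0 = 0: acc unchanged = O
  bit 1 = 1: acc = O + (10, 26) = (10, 26)
  bit 2 = 0: acc unchanged = (10, 26)
  bit 3 = 1: acc = (10, 26) + (25, 18) = (18, 15)
  bit 4 = 1: acc = (18, 15) + (9, 24) = (3, 28)

26P = (3, 28)


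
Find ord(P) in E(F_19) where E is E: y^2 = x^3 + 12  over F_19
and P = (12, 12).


Compute successive multiples of P until we hit O:
  1P = (12, 12)
  2P = (15, 10)
  3P = (3, 1)
  4P = (13, 10)
  5P = (17, 17)
  6P = (10, 9)
  7P = (4, 0)
  8P = (10, 10)
  ... (continuing to 14P)
  14P = O

ord(P) = 14


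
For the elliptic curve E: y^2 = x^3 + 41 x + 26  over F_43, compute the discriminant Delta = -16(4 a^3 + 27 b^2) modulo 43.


4 a^3 + 27 b^2 = 4*41^3 + 27*26^2 = 275684 + 18252 = 293936
Delta = -16 * (293936) = -4702976
Delta mod 43 = 20

Delta = 20 (mod 43)


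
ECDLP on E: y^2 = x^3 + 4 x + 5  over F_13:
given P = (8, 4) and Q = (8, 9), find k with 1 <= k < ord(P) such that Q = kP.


Enumerate multiples of P until we hit Q = (8, 9):
  1P = (8, 4)
  2P = (9, 4)
  3P = (9, 9)
  4P = (8, 9)
Match found at i = 4.

k = 4


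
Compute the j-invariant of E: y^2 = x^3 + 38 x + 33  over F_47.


Delta = -16(4 a^3 + 27 b^2) mod 47 = 7
-1728 * (4 a)^3 = -1728 * (4*38)^3 mod 47 = 24
j = 24 * 7^(-1) mod 47 = 37

j = 37 (mod 47)


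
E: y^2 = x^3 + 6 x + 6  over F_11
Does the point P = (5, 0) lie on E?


Check whether y^2 = x^3 + 6 x + 6 (mod 11) for (x, y) = (5, 0).
LHS: y^2 = 0^2 mod 11 = 0
RHS: x^3 + 6 x + 6 = 5^3 + 6*5 + 6 mod 11 = 7
LHS != RHS

No, not on the curve


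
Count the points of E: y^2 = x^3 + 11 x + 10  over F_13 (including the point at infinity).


For each x in F_13, count y with y^2 = x^3 + 11 x + 10 mod 13:
  x = 0: RHS = 10, y in [6, 7]  -> 2 point(s)
  x = 1: RHS = 9, y in [3, 10]  -> 2 point(s)
  x = 2: RHS = 1, y in [1, 12]  -> 2 point(s)
  x = 4: RHS = 1, y in [1, 12]  -> 2 point(s)
  x = 7: RHS = 1, y in [1, 12]  -> 2 point(s)
  x = 8: RHS = 12, y in [5, 8]  -> 2 point(s)
Affine points: 12. Add the point at infinity: total = 13.

#E(F_13) = 13


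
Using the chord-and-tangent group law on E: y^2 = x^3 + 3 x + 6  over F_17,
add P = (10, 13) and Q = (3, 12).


P != Q, so use the chord formula.
s = (y2 - y1) / (x2 - x1) = (16) / (10) mod 17 = 5
x3 = s^2 - x1 - x2 mod 17 = 5^2 - 10 - 3 = 12
y3 = s (x1 - x3) - y1 mod 17 = 5 * (10 - 12) - 13 = 11

P + Q = (12, 11)


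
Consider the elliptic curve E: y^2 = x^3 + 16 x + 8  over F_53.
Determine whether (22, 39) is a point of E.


Check whether y^2 = x^3 + 16 x + 8 (mod 53) for (x, y) = (22, 39).
LHS: y^2 = 39^2 mod 53 = 37
RHS: x^3 + 16 x + 8 = 22^3 + 16*22 + 8 mod 53 = 37
LHS = RHS

Yes, on the curve


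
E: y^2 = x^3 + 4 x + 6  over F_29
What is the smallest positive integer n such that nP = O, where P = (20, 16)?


Compute successive multiples of P until we hit O:
  1P = (20, 16)
  2P = (14, 14)
  3P = (8, 17)
  4P = (0, 21)
  5P = (0, 8)
  6P = (8, 12)
  7P = (14, 15)
  8P = (20, 13)
  ... (continuing to 9P)
  9P = O

ord(P) = 9


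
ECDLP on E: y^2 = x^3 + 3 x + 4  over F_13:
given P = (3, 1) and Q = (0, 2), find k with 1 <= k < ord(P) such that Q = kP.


Enumerate multiples of P until we hit Q = (0, 2):
  1P = (3, 1)
  2P = (11, 9)
  3P = (0, 2)
Match found at i = 3.

k = 3


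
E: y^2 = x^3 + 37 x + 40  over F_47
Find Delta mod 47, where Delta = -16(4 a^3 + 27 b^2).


4 a^3 + 27 b^2 = 4*37^3 + 27*40^2 = 202612 + 43200 = 245812
Delta = -16 * (245812) = -3932992
Delta mod 47 = 15

Delta = 15 (mod 47)


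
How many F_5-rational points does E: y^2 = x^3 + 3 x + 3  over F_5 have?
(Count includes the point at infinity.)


For each x in F_5, count y with y^2 = x^3 + 3 x + 3 mod 5:
  x = 3: RHS = 4, y in [2, 3]  -> 2 point(s)
  x = 4: RHS = 4, y in [2, 3]  -> 2 point(s)
Affine points: 4. Add the point at infinity: total = 5.

#E(F_5) = 5


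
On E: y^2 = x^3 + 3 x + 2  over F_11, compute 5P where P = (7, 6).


k = 5 = 101_2 (binary, LSB first: 101)
Double-and-add from P = (7, 6):
  bit 0 = 1: acc = O + (7, 6) = (7, 6)
  bit 1 = 0: acc unchanged = (7, 6)
  bit 2 = 1: acc = (7, 6) + (10, 8) = (3, 4)

5P = (3, 4)


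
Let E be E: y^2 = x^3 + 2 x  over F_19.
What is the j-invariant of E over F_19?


Delta = -16(4 a^3 + 27 b^2) mod 19 = 1
-1728 * (4 a)^3 = -1728 * (4*2)^3 mod 19 = 18
j = 18 * 1^(-1) mod 19 = 18

j = 18 (mod 19)


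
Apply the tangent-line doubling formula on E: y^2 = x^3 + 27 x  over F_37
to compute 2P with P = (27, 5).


Doubling: s = (3 x1^2 + a) / (2 y1)
s = (3*27^2 + 27) / (2*5) mod 37 = 29
x3 = s^2 - 2 x1 mod 37 = 29^2 - 2*27 = 10
y3 = s (x1 - x3) - y1 mod 37 = 29 * (27 - 10) - 5 = 7

2P = (10, 7)


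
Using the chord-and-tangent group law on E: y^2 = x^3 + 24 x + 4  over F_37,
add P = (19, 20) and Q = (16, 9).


P != Q, so use the chord formula.
s = (y2 - y1) / (x2 - x1) = (26) / (34) mod 37 = 16
x3 = s^2 - x1 - x2 mod 37 = 16^2 - 19 - 16 = 36
y3 = s (x1 - x3) - y1 mod 37 = 16 * (19 - 36) - 20 = 4

P + Q = (36, 4)


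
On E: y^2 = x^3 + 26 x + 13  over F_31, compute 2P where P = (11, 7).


Doubling: s = (3 x1^2 + a) / (2 y1)
s = (3*11^2 + 26) / (2*7) mod 31 = 30
x3 = s^2 - 2 x1 mod 31 = 30^2 - 2*11 = 10
y3 = s (x1 - x3) - y1 mod 31 = 30 * (11 - 10) - 7 = 23

2P = (10, 23)


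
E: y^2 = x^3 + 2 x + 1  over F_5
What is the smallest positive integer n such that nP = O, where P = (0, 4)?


Compute successive multiples of P until we hit O:
  1P = (0, 4)
  2P = (1, 2)
  3P = (3, 2)
  4P = (3, 3)
  5P = (1, 3)
  6P = (0, 1)
  7P = O

ord(P) = 7


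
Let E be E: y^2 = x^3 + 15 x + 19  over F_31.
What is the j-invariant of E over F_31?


Delta = -16(4 a^3 + 27 b^2) mod 31 = 17
-1728 * (4 a)^3 = -1728 * (4*15)^3 mod 31 = 29
j = 29 * 17^(-1) mod 31 = 9

j = 9 (mod 31)


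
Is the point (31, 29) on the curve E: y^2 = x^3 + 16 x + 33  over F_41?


Check whether y^2 = x^3 + 16 x + 33 (mod 41) for (x, y) = (31, 29).
LHS: y^2 = 29^2 mod 41 = 21
RHS: x^3 + 16 x + 33 = 31^3 + 16*31 + 33 mod 41 = 21
LHS = RHS

Yes, on the curve


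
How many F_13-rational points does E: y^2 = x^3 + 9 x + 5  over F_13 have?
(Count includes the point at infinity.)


For each x in F_13, count y with y^2 = x^3 + 9 x + 5 mod 13:
  x = 4: RHS = 1, y in [1, 12]  -> 2 point(s)
  x = 8: RHS = 4, y in [2, 11]  -> 2 point(s)
  x = 9: RHS = 9, y in [3, 10]  -> 2 point(s)
  x = 10: RHS = 3, y in [4, 9]  -> 2 point(s)
Affine points: 8. Add the point at infinity: total = 9.

#E(F_13) = 9


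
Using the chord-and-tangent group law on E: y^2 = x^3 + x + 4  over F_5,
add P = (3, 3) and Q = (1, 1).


P != Q, so use the chord formula.
s = (y2 - y1) / (x2 - x1) = (3) / (3) mod 5 = 1
x3 = s^2 - x1 - x2 mod 5 = 1^2 - 3 - 1 = 2
y3 = s (x1 - x3) - y1 mod 5 = 1 * (3 - 2) - 3 = 3

P + Q = (2, 3)


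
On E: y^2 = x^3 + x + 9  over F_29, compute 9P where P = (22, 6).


k = 9 = 1001_2 (binary, LSB first: 1001)
Double-and-add from P = (22, 6):
  bit 0 = 1: acc = O + (22, 6) = (22, 6)
  bit 1 = 0: acc unchanged = (22, 6)
  bit 2 = 0: acc unchanged = (22, 6)
  bit 3 = 1: acc = (22, 6) + (9, 15) = (5, 9)

9P = (5, 9)


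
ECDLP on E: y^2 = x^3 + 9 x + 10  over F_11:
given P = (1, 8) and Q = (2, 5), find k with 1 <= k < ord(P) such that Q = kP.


Enumerate multiples of P until we hit Q = (2, 5):
  1P = (1, 8)
  2P = (2, 5)
Match found at i = 2.

k = 2


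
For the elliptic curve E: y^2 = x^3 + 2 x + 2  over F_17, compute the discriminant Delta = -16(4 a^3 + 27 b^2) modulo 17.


4 a^3 + 27 b^2 = 4*2^3 + 27*2^2 = 32 + 108 = 140
Delta = -16 * (140) = -2240
Delta mod 17 = 4

Delta = 4 (mod 17)


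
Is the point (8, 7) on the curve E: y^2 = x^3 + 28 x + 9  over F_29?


Check whether y^2 = x^3 + 28 x + 9 (mod 29) for (x, y) = (8, 7).
LHS: y^2 = 7^2 mod 29 = 20
RHS: x^3 + 28 x + 9 = 8^3 + 28*8 + 9 mod 29 = 20
LHS = RHS

Yes, on the curve


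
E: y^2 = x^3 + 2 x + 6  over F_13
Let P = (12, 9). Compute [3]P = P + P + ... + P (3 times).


k = 3 = 11_2 (binary, LSB first: 11)
Double-and-add from P = (12, 9):
  bit 0 = 1: acc = O + (12, 9) = (12, 9)
  bit 1 = 1: acc = (12, 9) + (3, 0) = (12, 4)

3P = (12, 4)


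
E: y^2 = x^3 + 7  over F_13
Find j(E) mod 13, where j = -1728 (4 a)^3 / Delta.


Delta = -16(4 a^3 + 27 b^2) mod 13 = 9
-1728 * (4 a)^3 = -1728 * (4*0)^3 mod 13 = 0
j = 0 * 9^(-1) mod 13 = 0

j = 0 (mod 13)


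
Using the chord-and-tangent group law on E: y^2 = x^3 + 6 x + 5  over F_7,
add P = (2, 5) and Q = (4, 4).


P != Q, so use the chord formula.
s = (y2 - y1) / (x2 - x1) = (6) / (2) mod 7 = 3
x3 = s^2 - x1 - x2 mod 7 = 3^2 - 2 - 4 = 3
y3 = s (x1 - x3) - y1 mod 7 = 3 * (2 - 3) - 5 = 6

P + Q = (3, 6)


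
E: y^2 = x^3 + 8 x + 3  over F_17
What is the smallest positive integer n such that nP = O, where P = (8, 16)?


Compute successive multiples of P until we hit O:
  1P = (8, 16)
  2P = (5, 7)
  3P = (13, 3)
  4P = (15, 9)
  5P = (12, 5)
  6P = (12, 12)
  7P = (15, 8)
  8P = (13, 14)
  ... (continuing to 11P)
  11P = O

ord(P) = 11


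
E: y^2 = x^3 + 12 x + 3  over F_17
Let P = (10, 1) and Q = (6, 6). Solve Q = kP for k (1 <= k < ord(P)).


Enumerate multiples of P until we hit Q = (6, 6):
  1P = (10, 1)
  2P = (6, 11)
  3P = (3, 7)
  4P = (3, 10)
  5P = (6, 6)
Match found at i = 5.

k = 5


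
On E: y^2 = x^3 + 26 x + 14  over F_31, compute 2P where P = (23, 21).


Doubling: s = (3 x1^2 + a) / (2 y1)
s = (3*23^2 + 26) / (2*21) mod 31 = 17
x3 = s^2 - 2 x1 mod 31 = 17^2 - 2*23 = 26
y3 = s (x1 - x3) - y1 mod 31 = 17 * (23 - 26) - 21 = 21

2P = (26, 21)


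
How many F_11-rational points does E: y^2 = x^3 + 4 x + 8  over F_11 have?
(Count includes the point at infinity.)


For each x in F_11, count y with y^2 = x^3 + 4 x + 8 mod 11:
  x = 3: RHS = 3, y in [5, 6]  -> 2 point(s)
  x = 4: RHS = 0, y in [0]  -> 1 point(s)
  x = 7: RHS = 5, y in [4, 7]  -> 2 point(s)
  x = 9: RHS = 3, y in [5, 6]  -> 2 point(s)
  x = 10: RHS = 3, y in [5, 6]  -> 2 point(s)
Affine points: 9. Add the point at infinity: total = 10.

#E(F_11) = 10


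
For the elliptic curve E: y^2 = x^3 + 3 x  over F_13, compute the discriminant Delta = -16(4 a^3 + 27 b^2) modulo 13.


4 a^3 + 27 b^2 = 4*3^3 + 27*0^2 = 108 + 0 = 108
Delta = -16 * (108) = -1728
Delta mod 13 = 1

Delta = 1 (mod 13)


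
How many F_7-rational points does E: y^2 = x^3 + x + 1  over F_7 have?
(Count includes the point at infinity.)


For each x in F_7, count y with y^2 = x^3 + 1 x + 1 mod 7:
  x = 0: RHS = 1, y in [1, 6]  -> 2 point(s)
  x = 2: RHS = 4, y in [2, 5]  -> 2 point(s)
Affine points: 4. Add the point at infinity: total = 5.

#E(F_7) = 5


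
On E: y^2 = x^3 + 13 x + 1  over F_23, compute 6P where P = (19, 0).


k = 6 = 110_2 (binary, LSB first: 011)
Double-and-add from P = (19, 0):
  bit 0 = 0: acc unchanged = O
  bit 1 = 1: acc = O + O = O
  bit 2 = 1: acc = O + O = O

6P = O


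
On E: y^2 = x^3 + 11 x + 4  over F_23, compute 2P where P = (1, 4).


Doubling: s = (3 x1^2 + a) / (2 y1)
s = (3*1^2 + 11) / (2*4) mod 23 = 19
x3 = s^2 - 2 x1 mod 23 = 19^2 - 2*1 = 14
y3 = s (x1 - x3) - y1 mod 23 = 19 * (1 - 14) - 4 = 2

2P = (14, 2)


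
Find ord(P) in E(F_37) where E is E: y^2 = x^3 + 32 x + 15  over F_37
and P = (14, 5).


Compute successive multiples of P until we hit O:
  1P = (14, 5)
  2P = (5, 35)
  3P = (25, 7)
  4P = (28, 16)
  5P = (6, 33)
  6P = (20, 16)
  7P = (30, 15)
  8P = (9, 12)
  ... (continuing to 39P)
  39P = O

ord(P) = 39


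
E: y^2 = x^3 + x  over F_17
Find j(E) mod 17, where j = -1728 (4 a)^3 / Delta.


Delta = -16(4 a^3 + 27 b^2) mod 17 = 4
-1728 * (4 a)^3 = -1728 * (4*1)^3 mod 17 = 10
j = 10 * 4^(-1) mod 17 = 11

j = 11 (mod 17)


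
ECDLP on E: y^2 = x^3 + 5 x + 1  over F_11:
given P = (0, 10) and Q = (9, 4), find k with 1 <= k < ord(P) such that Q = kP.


Enumerate multiples of P until we hit Q = (9, 4):
  1P = (0, 10)
  2P = (9, 7)
  3P = (7, 7)
  4P = (8, 6)
  5P = (6, 4)
  6P = (6, 7)
  7P = (8, 5)
  8P = (7, 4)
  9P = (9, 4)
Match found at i = 9.

k = 9


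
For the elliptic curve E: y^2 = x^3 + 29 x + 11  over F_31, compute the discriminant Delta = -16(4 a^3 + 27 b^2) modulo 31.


4 a^3 + 27 b^2 = 4*29^3 + 27*11^2 = 97556 + 3267 = 100823
Delta = -16 * (100823) = -1613168
Delta mod 31 = 10

Delta = 10 (mod 31)


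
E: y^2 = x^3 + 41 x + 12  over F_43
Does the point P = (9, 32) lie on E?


Check whether y^2 = x^3 + 41 x + 12 (mod 43) for (x, y) = (9, 32).
LHS: y^2 = 32^2 mod 43 = 35
RHS: x^3 + 41 x + 12 = 9^3 + 41*9 + 12 mod 43 = 35
LHS = RHS

Yes, on the curve


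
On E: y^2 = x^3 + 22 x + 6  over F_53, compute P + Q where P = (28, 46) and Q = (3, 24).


P != Q, so use the chord formula.
s = (y2 - y1) / (x2 - x1) = (31) / (28) mod 53 = 3
x3 = s^2 - x1 - x2 mod 53 = 3^2 - 28 - 3 = 31
y3 = s (x1 - x3) - y1 mod 53 = 3 * (28 - 31) - 46 = 51

P + Q = (31, 51)


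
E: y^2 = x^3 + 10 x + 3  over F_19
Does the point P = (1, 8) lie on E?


Check whether y^2 = x^3 + 10 x + 3 (mod 19) for (x, y) = (1, 8).
LHS: y^2 = 8^2 mod 19 = 7
RHS: x^3 + 10 x + 3 = 1^3 + 10*1 + 3 mod 19 = 14
LHS != RHS

No, not on the curve


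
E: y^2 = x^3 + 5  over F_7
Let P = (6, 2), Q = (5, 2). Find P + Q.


P != Q, so use the chord formula.
s = (y2 - y1) / (x2 - x1) = (0) / (6) mod 7 = 0
x3 = s^2 - x1 - x2 mod 7 = 0^2 - 6 - 5 = 3
y3 = s (x1 - x3) - y1 mod 7 = 0 * (6 - 3) - 2 = 5

P + Q = (3, 5)


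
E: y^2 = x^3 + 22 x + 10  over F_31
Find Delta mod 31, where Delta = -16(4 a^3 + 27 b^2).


4 a^3 + 27 b^2 = 4*22^3 + 27*10^2 = 42592 + 2700 = 45292
Delta = -16 * (45292) = -724672
Delta mod 31 = 15

Delta = 15 (mod 31)


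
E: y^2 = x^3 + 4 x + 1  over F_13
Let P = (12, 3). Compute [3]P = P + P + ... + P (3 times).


k = 3 = 11_2 (binary, LSB first: 11)
Double-and-add from P = (12, 3):
  bit 0 = 1: acc = O + (12, 3) = (12, 3)
  bit 1 = 1: acc = (12, 3) + (3, 1) = (8, 8)

3P = (8, 8)


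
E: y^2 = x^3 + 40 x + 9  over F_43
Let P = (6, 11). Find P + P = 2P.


Doubling: s = (3 x1^2 + a) / (2 y1)
s = (3*6^2 + 40) / (2*11) mod 43 = 38
x3 = s^2 - 2 x1 mod 43 = 38^2 - 2*6 = 13
y3 = s (x1 - x3) - y1 mod 43 = 38 * (6 - 13) - 11 = 24

2P = (13, 24)


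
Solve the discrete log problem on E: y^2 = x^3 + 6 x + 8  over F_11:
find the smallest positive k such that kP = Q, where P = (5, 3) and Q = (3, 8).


Enumerate multiples of P until we hit Q = (3, 8):
  1P = (5, 3)
  2P = (10, 1)
  3P = (1, 2)
  4P = (3, 3)
  5P = (3, 8)
Match found at i = 5.

k = 5


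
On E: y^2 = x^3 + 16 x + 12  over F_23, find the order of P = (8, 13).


Compute successive multiples of P until we hit O:
  1P = (8, 13)
  2P = (2, 12)
  3P = (6, 18)
  4P = (21, 8)
  5P = (0, 14)
  6P = (1, 12)
  7P = (22, 8)
  8P = (20, 11)
  ... (continuing to 30P)
  30P = O

ord(P) = 30


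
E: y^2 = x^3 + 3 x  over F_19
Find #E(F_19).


For each x in F_19, count y with y^2 = x^3 + 3 x + 0 mod 19:
  x = 0: RHS = 0, y in [0]  -> 1 point(s)
  x = 1: RHS = 4, y in [2, 17]  -> 2 point(s)
  x = 3: RHS = 17, y in [6, 13]  -> 2 point(s)
  x = 4: RHS = 0, y in [0]  -> 1 point(s)
  x = 5: RHS = 7, y in [8, 11]  -> 2 point(s)
  x = 6: RHS = 6, y in [5, 14]  -> 2 point(s)
  x = 8: RHS = 4, y in [2, 17]  -> 2 point(s)
  x = 10: RHS = 4, y in [2, 17]  -> 2 point(s)
  x = 12: RHS = 16, y in [4, 15]  -> 2 point(s)
  x = 15: RHS = 0, y in [0]  -> 1 point(s)
  x = 17: RHS = 5, y in [9, 10]  -> 2 point(s)
Affine points: 19. Add the point at infinity: total = 20.

#E(F_19) = 20


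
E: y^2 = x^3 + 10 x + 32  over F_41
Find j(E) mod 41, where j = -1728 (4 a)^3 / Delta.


Delta = -16(4 a^3 + 27 b^2) mod 41 = 23
-1728 * (4 a)^3 = -1728 * (4*10)^3 mod 41 = 6
j = 6 * 23^(-1) mod 41 = 27

j = 27 (mod 41)


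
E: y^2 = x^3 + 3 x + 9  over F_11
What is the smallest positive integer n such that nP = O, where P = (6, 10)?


Compute successive multiples of P until we hit O:
  1P = (6, 10)
  2P = (2, 10)
  3P = (3, 1)
  4P = (0, 8)
  5P = (10, 7)
  6P = (10, 4)
  7P = (0, 3)
  8P = (3, 10)
  ... (continuing to 11P)
  11P = O

ord(P) = 11


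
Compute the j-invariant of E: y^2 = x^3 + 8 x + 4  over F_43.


Delta = -16(4 a^3 + 27 b^2) mod 43 = 9
-1728 * (4 a)^3 = -1728 * (4*8)^3 mod 43 = 27
j = 27 * 9^(-1) mod 43 = 3

j = 3 (mod 43)


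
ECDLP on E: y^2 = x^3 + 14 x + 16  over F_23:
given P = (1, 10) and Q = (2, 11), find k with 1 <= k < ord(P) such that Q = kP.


Enumerate multiples of P until we hit Q = (2, 11):
  1P = (1, 10)
  2P = (2, 11)
Match found at i = 2.

k = 2


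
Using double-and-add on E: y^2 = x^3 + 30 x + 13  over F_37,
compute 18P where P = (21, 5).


k = 18 = 10010_2 (binary, LSB first: 01001)
Double-and-add from P = (21, 5):
  bit 0 = 0: acc unchanged = O
  bit 1 = 1: acc = O + (2, 9) = (2, 9)
  bit 2 = 0: acc unchanged = (2, 9)
  bit 3 = 0: acc unchanged = (2, 9)
  bit 4 = 1: acc = (2, 9) + (16, 1) = (8, 5)

18P = (8, 5)


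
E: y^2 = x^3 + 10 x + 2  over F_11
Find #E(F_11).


For each x in F_11, count y with y^2 = x^3 + 10 x + 2 mod 11:
  x = 3: RHS = 4, y in [2, 9]  -> 2 point(s)
  x = 5: RHS = 1, y in [1, 10]  -> 2 point(s)
  x = 6: RHS = 3, y in [5, 6]  -> 2 point(s)
  x = 8: RHS = 0, y in [0]  -> 1 point(s)
Affine points: 7. Add the point at infinity: total = 8.

#E(F_11) = 8


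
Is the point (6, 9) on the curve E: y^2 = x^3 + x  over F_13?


Check whether y^2 = x^3 + 1 x + 0 (mod 13) for (x, y) = (6, 9).
LHS: y^2 = 9^2 mod 13 = 3
RHS: x^3 + 1 x + 0 = 6^3 + 1*6 + 0 mod 13 = 1
LHS != RHS

No, not on the curve


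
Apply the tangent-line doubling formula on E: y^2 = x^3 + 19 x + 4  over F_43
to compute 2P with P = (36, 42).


Doubling: s = (3 x1^2 + a) / (2 y1)
s = (3*36^2 + 19) / (2*42) mod 43 = 3
x3 = s^2 - 2 x1 mod 43 = 3^2 - 2*36 = 23
y3 = s (x1 - x3) - y1 mod 43 = 3 * (36 - 23) - 42 = 40

2P = (23, 40)


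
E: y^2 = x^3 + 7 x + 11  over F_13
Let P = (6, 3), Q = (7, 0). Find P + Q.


P != Q, so use the chord formula.
s = (y2 - y1) / (x2 - x1) = (10) / (1) mod 13 = 10
x3 = s^2 - x1 - x2 mod 13 = 10^2 - 6 - 7 = 9
y3 = s (x1 - x3) - y1 mod 13 = 10 * (6 - 9) - 3 = 6

P + Q = (9, 6)


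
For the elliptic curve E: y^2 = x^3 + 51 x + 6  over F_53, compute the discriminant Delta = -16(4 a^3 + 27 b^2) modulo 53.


4 a^3 + 27 b^2 = 4*51^3 + 27*6^2 = 530604 + 972 = 531576
Delta = -16 * (531576) = -8505216
Delta mod 53 = 12

Delta = 12 (mod 53)


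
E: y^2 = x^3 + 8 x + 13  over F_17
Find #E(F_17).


For each x in F_17, count y with y^2 = x^3 + 8 x + 13 mod 17:
  x = 0: RHS = 13, y in [8, 9]  -> 2 point(s)
  x = 3: RHS = 13, y in [8, 9]  -> 2 point(s)
  x = 5: RHS = 8, y in [5, 12]  -> 2 point(s)
  x = 7: RHS = 4, y in [2, 15]  -> 2 point(s)
  x = 9: RHS = 15, y in [7, 10]  -> 2 point(s)
  x = 11: RHS = 4, y in [2, 15]  -> 2 point(s)
  x = 12: RHS = 1, y in [1, 16]  -> 2 point(s)
  x = 13: RHS = 2, y in [6, 11]  -> 2 point(s)
  x = 14: RHS = 13, y in [8, 9]  -> 2 point(s)
  x = 16: RHS = 4, y in [2, 15]  -> 2 point(s)
Affine points: 20. Add the point at infinity: total = 21.

#E(F_17) = 21


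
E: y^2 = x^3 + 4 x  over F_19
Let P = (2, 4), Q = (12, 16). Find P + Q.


P != Q, so use the chord formula.
s = (y2 - y1) / (x2 - x1) = (12) / (10) mod 19 = 5
x3 = s^2 - x1 - x2 mod 19 = 5^2 - 2 - 12 = 11
y3 = s (x1 - x3) - y1 mod 19 = 5 * (2 - 11) - 4 = 8

P + Q = (11, 8)


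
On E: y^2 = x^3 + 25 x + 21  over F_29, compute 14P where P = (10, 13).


k = 14 = 1110_2 (binary, LSB first: 0111)
Double-and-add from P = (10, 13):
  bit 0 = 0: acc unchanged = O
  bit 1 = 1: acc = O + (13, 22) = (13, 22)
  bit 2 = 1: acc = (13, 22) + (26, 8) = (3, 23)
  bit 3 = 1: acc = (3, 23) + (22, 5) = (20, 16)

14P = (20, 16)
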